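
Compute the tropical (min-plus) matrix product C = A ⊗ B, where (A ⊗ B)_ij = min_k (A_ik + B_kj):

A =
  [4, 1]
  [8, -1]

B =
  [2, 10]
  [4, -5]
A ⊗ B =
  [5, -4]
  [3, -6]

Apply the min-plus product entry-by-entry:
  C[0][0] = min over k of (A[0][0] + B[0][0] = 4 + 2 = 6, A[0][1] + B[1][0] = 1 + 4 = 5) = 5 (attained at k = 1)
  C[0][1] = min over k of (A[0][0] + B[0][1] = 4 + 10 = 14, A[0][1] + B[1][1] = 1 + -5 = -4) = -4 (attained at k = 1)
  C[1][0] = min over k of (A[1][0] + B[0][0] = 8 + 2 = 10, A[1][1] + B[1][0] = -1 + 4 = 3) = 3 (attained at k = 1)
  C[1][1] = min over k of (A[1][0] + B[0][1] = 8 + 10 = 18, A[1][1] + B[1][1] = -1 + -5 = -6) = -6 (attained at k = 1)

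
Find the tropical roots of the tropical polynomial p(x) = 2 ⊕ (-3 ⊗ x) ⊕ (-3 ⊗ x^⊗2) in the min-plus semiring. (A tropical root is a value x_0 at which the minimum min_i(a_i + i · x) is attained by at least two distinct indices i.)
Roots: {0, 5}

Each tropical root is a break point of the lower envelope of the lines y = a_i + i · x (there are 3 lines, with slopes 0, 1, ..., 2). Only the lines that attain the minimum somewhere contribute to roots; other lines are dominated. Here the surviving (envelope) indices are i = 2, i = 1, i = 0.
Intersections between consecutive envelope lines give the roots: for adjacent envelope indices i < j the intersection is x = (a_i − a_j) / (j − i). Reading off the sorted break points: {0, 5}.
Verification: at each break x_0, at least two indices attain the minimum of min_i(a_i + i · x_0).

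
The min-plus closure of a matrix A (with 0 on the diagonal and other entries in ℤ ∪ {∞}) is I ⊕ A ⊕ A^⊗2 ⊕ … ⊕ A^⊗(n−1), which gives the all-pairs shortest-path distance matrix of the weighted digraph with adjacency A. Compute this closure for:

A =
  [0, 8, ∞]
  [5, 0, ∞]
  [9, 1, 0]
Closure =
  [0, 8, ∞]
  [5, 0, ∞]
  [6, 1, 0]

This is the Floyd-Warshall all-pairs shortest-path computation. For each intermediate vertex k = 0, 1, …, 2, update dist[i][j] ← min(dist[i][j], dist[i][k] + dist[k][j]). The final matrix gives, for each (i, j), the minimum total weight of any directed path from i to j (possibly empty when i = j).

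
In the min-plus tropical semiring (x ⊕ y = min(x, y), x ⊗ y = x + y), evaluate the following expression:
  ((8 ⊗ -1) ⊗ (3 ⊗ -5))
((8 ⊗ -1) ⊗ (3 ⊗ -5)) = 5

Expand innermost to outermost. Recall ⊕ takes the minimum of its arguments and ⊗ takes their sum. Working out the expression ((8 ⊗ -1) ⊗ (3 ⊗ -5)) gives 5.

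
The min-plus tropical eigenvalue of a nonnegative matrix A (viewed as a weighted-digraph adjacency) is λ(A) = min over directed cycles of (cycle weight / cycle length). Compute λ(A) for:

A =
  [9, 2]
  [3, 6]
λ(A) = 5/2

Enumerate directed cycles and compute their means (weight / length). Sample:
  cycle 0 → 0: weight = 9, length = 1, mean = 9/1 ≈ 9.000
  cycle 1 → 1: weight = 6, length = 1, mean = 6/1 ≈ 6.000
  cycle 0 → 1 → 0: weight = 5, length = 2, mean = 5/2 ≈ 2.500
  cycle 1 → 0 → 1: weight = 5, length = 2, mean = 5/2 ≈ 2.500
Minimum mean = 2.500, attained e.g. along the cycle 0 → 1 → 0 with weight 5 and length 2. So λ(A) = 5/2 = 5/2.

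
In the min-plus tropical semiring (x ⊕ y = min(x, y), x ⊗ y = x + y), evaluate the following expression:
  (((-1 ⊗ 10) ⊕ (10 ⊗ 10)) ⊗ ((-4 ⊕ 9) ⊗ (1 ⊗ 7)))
(((-1 ⊗ 10) ⊕ (10 ⊗ 10)) ⊗ ((-4 ⊕ 9) ⊗ (1 ⊗ 7))) = 13

Expand innermost to outermost. Recall ⊕ takes the minimum of its arguments and ⊗ takes their sum. Working out the expression (((-1 ⊗ 10) ⊕ (10 ⊗ 10)) ⊗ ((-4 ⊕ 9) ⊗ (1 ⊗ 7))) gives 13.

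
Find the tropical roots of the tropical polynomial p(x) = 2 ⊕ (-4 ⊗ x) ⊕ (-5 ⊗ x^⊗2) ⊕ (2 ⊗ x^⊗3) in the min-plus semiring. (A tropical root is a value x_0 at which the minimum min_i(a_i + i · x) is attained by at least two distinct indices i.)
Roots: {-7, 1, 6}

Each tropical root is a break point of the lower envelope of the lines y = a_i + i · x (there are 4 lines, with slopes 0, 1, ..., 3). Only the lines that attain the minimum somewhere contribute to roots; other lines are dominated. Here the surviving (envelope) indices are i = 3, i = 2, i = 1, i = 0.
Intersections between consecutive envelope lines give the roots: for adjacent envelope indices i < j the intersection is x = (a_i − a_j) / (j − i). Reading off the sorted break points: {-7, 1, 6}.
Verification: at each break x_0, at least two indices attain the minimum of min_i(a_i + i · x_0).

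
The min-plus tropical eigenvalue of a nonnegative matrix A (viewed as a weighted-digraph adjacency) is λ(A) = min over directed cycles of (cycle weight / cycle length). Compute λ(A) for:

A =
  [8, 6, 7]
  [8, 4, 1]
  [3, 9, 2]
λ(A) = 2

Enumerate directed cycles and compute their means (weight / length). Sample:
  cycle 0 → 0: weight = 8, length = 1, mean = 8/1 ≈ 8.000
  cycle 1 → 1: weight = 4, length = 1, mean = 4/1 ≈ 4.000
  cycle 2 → 2: weight = 2, length = 1, mean = 2/1 ≈ 2.000
  cycle 0 → 1 → 0: weight = 14, length = 2, mean = 14/2 ≈ 7.000
  cycle 0 → 2 → 0: weight = 10, length = 2, mean = 10/2 ≈ 5.000
  cycle 1 → 0 → 1: weight = 14, length = 2, mean = 14/2 ≈ 7.000
Minimum mean = 2.000, attained e.g. along the cycle 2 → 2 with weight 2 and length 1. So λ(A) = 2/1 = 2.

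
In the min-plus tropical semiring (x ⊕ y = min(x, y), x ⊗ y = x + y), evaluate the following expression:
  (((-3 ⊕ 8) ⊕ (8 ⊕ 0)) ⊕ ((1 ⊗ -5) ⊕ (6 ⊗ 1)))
(((-3 ⊕ 8) ⊕ (8 ⊕ 0)) ⊕ ((1 ⊗ -5) ⊕ (6 ⊗ 1))) = -4

Expand innermost to outermost. Recall ⊕ takes the minimum of its arguments and ⊗ takes their sum. Working out the expression (((-3 ⊕ 8) ⊕ (8 ⊕ 0)) ⊕ ((1 ⊗ -5) ⊕ (6 ⊗ 1))) gives -4.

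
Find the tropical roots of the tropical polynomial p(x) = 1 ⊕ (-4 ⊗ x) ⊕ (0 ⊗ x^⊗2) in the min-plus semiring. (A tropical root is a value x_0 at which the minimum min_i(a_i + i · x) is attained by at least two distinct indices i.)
Roots: {-4, 5}

Each tropical root is a break point of the lower envelope of the lines y = a_i + i · x (there are 3 lines, with slopes 0, 1, ..., 2). Only the lines that attain the minimum somewhere contribute to roots; other lines are dominated. Here the surviving (envelope) indices are i = 2, i = 1, i = 0.
Intersections between consecutive envelope lines give the roots: for adjacent envelope indices i < j the intersection is x = (a_i − a_j) / (j − i). Reading off the sorted break points: {-4, 5}.
Verification: at each break x_0, at least two indices attain the minimum of min_i(a_i + i · x_0).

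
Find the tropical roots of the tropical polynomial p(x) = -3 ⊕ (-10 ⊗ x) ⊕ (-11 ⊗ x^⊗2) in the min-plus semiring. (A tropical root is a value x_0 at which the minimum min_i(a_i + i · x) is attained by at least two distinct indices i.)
Roots: {1, 7}

Each tropical root is a break point of the lower envelope of the lines y = a_i + i · x (there are 3 lines, with slopes 0, 1, ..., 2). Only the lines that attain the minimum somewhere contribute to roots; other lines are dominated. Here the surviving (envelope) indices are i = 2, i = 1, i = 0.
Intersections between consecutive envelope lines give the roots: for adjacent envelope indices i < j the intersection is x = (a_i − a_j) / (j − i). Reading off the sorted break points: {1, 7}.
Verification: at each break x_0, at least two indices attain the minimum of min_i(a_i + i · x_0).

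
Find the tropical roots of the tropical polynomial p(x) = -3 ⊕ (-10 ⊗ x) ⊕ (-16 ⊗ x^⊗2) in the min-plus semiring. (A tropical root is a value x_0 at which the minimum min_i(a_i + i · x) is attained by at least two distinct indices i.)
Roots: {6, 7}

Each tropical root is a break point of the lower envelope of the lines y = a_i + i · x (there are 3 lines, with slopes 0, 1, ..., 2). Only the lines that attain the minimum somewhere contribute to roots; other lines are dominated. Here the surviving (envelope) indices are i = 2, i = 1, i = 0.
Intersections between consecutive envelope lines give the roots: for adjacent envelope indices i < j the intersection is x = (a_i − a_j) / (j − i). Reading off the sorted break points: {6, 7}.
Verification: at each break x_0, at least two indices attain the minimum of min_i(a_i + i · x_0).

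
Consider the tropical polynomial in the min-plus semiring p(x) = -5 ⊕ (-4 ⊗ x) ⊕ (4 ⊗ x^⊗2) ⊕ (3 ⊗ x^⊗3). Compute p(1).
p(1) = -5

A tropical monomial a ⊗ x^⊗i evaluates to a + i · x. Evaluating each term at x = 1:
  Term 0 contributes -5 + 0 · 1 = -5
  Term 1 contributes -4 + 1 · 1 = -3
  Term 2 contributes 4 + 2 · 1 = 6
  Term 3 contributes 3 + 3 · 1 = 6
p(1) = ⊕ of these = min[-5, -3, 6, 6] = -5.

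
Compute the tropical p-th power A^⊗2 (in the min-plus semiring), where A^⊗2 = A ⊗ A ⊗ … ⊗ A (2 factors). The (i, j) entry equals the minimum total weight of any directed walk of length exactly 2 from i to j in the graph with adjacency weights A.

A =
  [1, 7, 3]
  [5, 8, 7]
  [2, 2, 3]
A^⊗2 =
  [2, 5, 4]
  [6, 9, 8]
  [3, 5, 5]

Each entry (A^⊗2)_ij equals the minimum over all length-2 walks i = v_0 → v_1 → … → v_2 = j of Σ_t A[v_t][v_{t+1}]. For example, for (i, j) = (0, 2) we minimise over 3 possible intermediate vertex sequences; the minimum is 4, attained along the walk 0 → 0 → 2.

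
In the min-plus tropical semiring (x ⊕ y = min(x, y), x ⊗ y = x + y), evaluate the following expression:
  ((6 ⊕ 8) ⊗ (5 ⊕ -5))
((6 ⊕ 8) ⊗ (5 ⊕ -5)) = 1

Expand innermost to outermost. Recall ⊕ takes the minimum of its arguments and ⊗ takes their sum. Working out the expression ((6 ⊕ 8) ⊗ (5 ⊕ -5)) gives 1.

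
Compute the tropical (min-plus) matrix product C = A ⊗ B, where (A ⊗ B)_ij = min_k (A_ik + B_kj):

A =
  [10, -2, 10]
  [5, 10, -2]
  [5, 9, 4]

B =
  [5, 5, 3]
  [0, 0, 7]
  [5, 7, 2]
A ⊗ B =
  [-2, -2, 5]
  [3, 5, 0]
  [9, 9, 6]

Apply the min-plus product entry-by-entry:
  C[0][0] = min over k of (A[0][0] + B[0][0] = 10 + 5 = 15, A[0][1] + B[1][0] = -2 + 0 = -2, A[0][2] + B[2][0] = 10 + 5 = 15) = -2 (attained at k = 1)
  C[0][1] = min over k of (A[0][0] + B[0][1] = 10 + 5 = 15, A[0][1] + B[1][1] = -2 + 0 = -2, A[0][2] + B[2][1] = 10 + 7 = 17) = -2 (attained at k = 1)
  C[0][2] = min over k of (A[0][0] + B[0][2] = 10 + 3 = 13, A[0][1] + B[1][2] = -2 + 7 = 5, A[0][2] + B[2][2] = 10 + 2 = 12) = 5 (attained at k = 1)
  C[1][0] = min over k of (A[1][0] + B[0][0] = 5 + 5 = 10, A[1][1] + B[1][0] = 10 + 0 = 10, A[1][2] + B[2][0] = -2 + 5 = 3) = 3 (attained at k = 2)
  C[1][1] = min over k of (A[1][0] + B[0][1] = 5 + 5 = 10, A[1][1] + B[1][1] = 10 + 0 = 10, A[1][2] + B[2][1] = -2 + 7 = 5) = 5 (attained at k = 2)
  C[1][2] = min over k of (A[1][0] + B[0][2] = 5 + 3 = 8, A[1][1] + B[1][2] = 10 + 7 = 17, A[1][2] + B[2][2] = -2 + 2 = 0) = 0 (attained at k = 2)
  C[2][0] = min over k of (A[2][0] + B[0][0] = 5 + 5 = 10, A[2][1] + B[1][0] = 9 + 0 = 9, A[2][2] + B[2][0] = 4 + 5 = 9) = 9 (attained at k = 1)
  C[2][1] = min over k of (A[2][0] + B[0][1] = 5 + 5 = 10, A[2][1] + B[1][1] = 9 + 0 = 9, A[2][2] + B[2][1] = 4 + 7 = 11) = 9 (attained at k = 1)
  C[2][2] = min over k of (A[2][0] + B[0][2] = 5 + 3 = 8, A[2][1] + B[1][2] = 9 + 7 = 16, A[2][2] + B[2][2] = 4 + 2 = 6) = 6 (attained at k = 2)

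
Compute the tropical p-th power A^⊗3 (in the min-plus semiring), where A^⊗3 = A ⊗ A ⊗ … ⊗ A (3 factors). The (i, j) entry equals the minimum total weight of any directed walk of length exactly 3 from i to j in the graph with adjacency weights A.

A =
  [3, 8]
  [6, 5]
A^⊗3 =
  [9, 14]
  [12, 15]

Each entry (A^⊗3)_ij equals the minimum over all length-3 walks i = v_0 → v_1 → … → v_3 = j of Σ_t A[v_t][v_{t+1}]. For example, for (i, j) = (0, 1) we minimise over 4 possible intermediate vertex sequences; the minimum is 14, attained along the walk 0 → 0 → 0 → 1.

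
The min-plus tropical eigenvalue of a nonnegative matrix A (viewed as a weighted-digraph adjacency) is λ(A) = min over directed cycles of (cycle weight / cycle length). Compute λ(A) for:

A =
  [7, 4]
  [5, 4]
λ(A) = 4

Enumerate directed cycles and compute their means (weight / length). Sample:
  cycle 0 → 0: weight = 7, length = 1, mean = 7/1 ≈ 7.000
  cycle 1 → 1: weight = 4, length = 1, mean = 4/1 ≈ 4.000
  cycle 0 → 1 → 0: weight = 9, length = 2, mean = 9/2 ≈ 4.500
  cycle 1 → 0 → 1: weight = 9, length = 2, mean = 9/2 ≈ 4.500
Minimum mean = 4.000, attained e.g. along the cycle 1 → 1 with weight 4 and length 1. So λ(A) = 4/1 = 4.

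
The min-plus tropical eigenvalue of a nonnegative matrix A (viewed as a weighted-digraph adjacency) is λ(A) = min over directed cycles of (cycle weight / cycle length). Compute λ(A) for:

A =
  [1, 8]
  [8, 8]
λ(A) = 1

Enumerate directed cycles and compute their means (weight / length). Sample:
  cycle 0 → 0: weight = 1, length = 1, mean = 1/1 ≈ 1.000
  cycle 1 → 1: weight = 8, length = 1, mean = 8/1 ≈ 8.000
  cycle 0 → 1 → 0: weight = 16, length = 2, mean = 16/2 ≈ 8.000
  cycle 1 → 0 → 1: weight = 16, length = 2, mean = 16/2 ≈ 8.000
Minimum mean = 1.000, attained e.g. along the cycle 0 → 0 with weight 1 and length 1. So λ(A) = 1/1 = 1.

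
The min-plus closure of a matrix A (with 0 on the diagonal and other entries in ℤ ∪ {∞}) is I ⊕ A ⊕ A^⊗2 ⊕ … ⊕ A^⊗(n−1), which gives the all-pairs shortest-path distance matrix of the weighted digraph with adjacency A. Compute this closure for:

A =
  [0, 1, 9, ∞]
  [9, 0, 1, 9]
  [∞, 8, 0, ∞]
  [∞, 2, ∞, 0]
Closure =
  [0, 1, 2, 10]
  [9, 0, 1, 9]
  [17, 8, 0, 17]
  [11, 2, 3, 0]

This is the Floyd-Warshall all-pairs shortest-path computation. For each intermediate vertex k = 0, 1, …, 3, update dist[i][j] ← min(dist[i][j], dist[i][k] + dist[k][j]). The final matrix gives, for each (i, j), the minimum total weight of any directed path from i to j (possibly empty when i = j).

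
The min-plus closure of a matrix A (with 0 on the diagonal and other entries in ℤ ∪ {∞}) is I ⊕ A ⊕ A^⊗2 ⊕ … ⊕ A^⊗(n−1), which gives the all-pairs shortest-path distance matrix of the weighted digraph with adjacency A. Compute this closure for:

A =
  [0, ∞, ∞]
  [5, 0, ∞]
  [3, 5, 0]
Closure =
  [0, ∞, ∞]
  [5, 0, ∞]
  [3, 5, 0]

This is the Floyd-Warshall all-pairs shortest-path computation. For each intermediate vertex k = 0, 1, …, 2, update dist[i][j] ← min(dist[i][j], dist[i][k] + dist[k][j]). The final matrix gives, for each (i, j), the minimum total weight of any directed path from i to j (possibly empty when i = j).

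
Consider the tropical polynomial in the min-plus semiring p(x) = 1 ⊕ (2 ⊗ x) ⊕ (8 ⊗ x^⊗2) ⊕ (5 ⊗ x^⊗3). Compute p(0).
p(0) = 1

A tropical monomial a ⊗ x^⊗i evaluates to a + i · x. Evaluating each term at x = 0:
  Term 0 contributes 1 + 0 · 0 = 1
  Term 1 contributes 2 + 1 · 0 = 2
  Term 2 contributes 8 + 2 · 0 = 8
  Term 3 contributes 5 + 3 · 0 = 5
p(0) = ⊕ of these = min[1, 2, 8, 5] = 1.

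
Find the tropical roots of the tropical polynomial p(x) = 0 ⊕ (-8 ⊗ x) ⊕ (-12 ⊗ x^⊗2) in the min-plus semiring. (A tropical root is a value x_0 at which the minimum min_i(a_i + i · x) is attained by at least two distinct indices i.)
Roots: {4, 8}

Each tropical root is a break point of the lower envelope of the lines y = a_i + i · x (there are 3 lines, with slopes 0, 1, ..., 2). Only the lines that attain the minimum somewhere contribute to roots; other lines are dominated. Here the surviving (envelope) indices are i = 2, i = 1, i = 0.
Intersections between consecutive envelope lines give the roots: for adjacent envelope indices i < j the intersection is x = (a_i − a_j) / (j − i). Reading off the sorted break points: {4, 8}.
Verification: at each break x_0, at least two indices attain the minimum of min_i(a_i + i · x_0).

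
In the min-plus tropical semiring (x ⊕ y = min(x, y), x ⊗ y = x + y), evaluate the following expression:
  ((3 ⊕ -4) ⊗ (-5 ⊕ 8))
((3 ⊕ -4) ⊗ (-5 ⊕ 8)) = -9

Expand innermost to outermost. Recall ⊕ takes the minimum of its arguments and ⊗ takes their sum. Working out the expression ((3 ⊕ -4) ⊗ (-5 ⊕ 8)) gives -9.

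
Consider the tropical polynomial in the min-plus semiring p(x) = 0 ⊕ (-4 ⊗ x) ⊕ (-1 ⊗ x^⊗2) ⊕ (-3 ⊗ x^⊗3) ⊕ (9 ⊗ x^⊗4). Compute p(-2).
p(-2) = -9

A tropical monomial a ⊗ x^⊗i evaluates to a + i · x. Evaluating each term at x = -2:
  Term 0 contributes 0 + 0 · -2 = 0
  Term 1 contributes -4 + 1 · -2 = -6
  Term 2 contributes -1 + 2 · -2 = -5
  Term 3 contributes -3 + 3 · -2 = -9
  Term 4 contributes 9 + 4 · -2 = 1
p(-2) = ⊕ of these = min[0, -6, -5, -9, 1] = -9.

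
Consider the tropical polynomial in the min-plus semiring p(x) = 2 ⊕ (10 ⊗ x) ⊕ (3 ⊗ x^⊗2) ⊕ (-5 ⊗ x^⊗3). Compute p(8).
p(8) = 2

A tropical monomial a ⊗ x^⊗i evaluates to a + i · x. Evaluating each term at x = 8:
  Term 0 contributes 2 + 0 · 8 = 2
  Term 1 contributes 10 + 1 · 8 = 18
  Term 2 contributes 3 + 2 · 8 = 19
  Term 3 contributes -5 + 3 · 8 = 19
p(8) = ⊕ of these = min[2, 18, 19, 19] = 2.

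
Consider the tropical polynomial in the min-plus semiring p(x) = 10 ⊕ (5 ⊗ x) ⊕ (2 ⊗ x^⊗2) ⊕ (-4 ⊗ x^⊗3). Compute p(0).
p(0) = -4

A tropical monomial a ⊗ x^⊗i evaluates to a + i · x. Evaluating each term at x = 0:
  Term 0 contributes 10 + 0 · 0 = 10
  Term 1 contributes 5 + 1 · 0 = 5
  Term 2 contributes 2 + 2 · 0 = 2
  Term 3 contributes -4 + 3 · 0 = -4
p(0) = ⊕ of these = min[10, 5, 2, -4] = -4.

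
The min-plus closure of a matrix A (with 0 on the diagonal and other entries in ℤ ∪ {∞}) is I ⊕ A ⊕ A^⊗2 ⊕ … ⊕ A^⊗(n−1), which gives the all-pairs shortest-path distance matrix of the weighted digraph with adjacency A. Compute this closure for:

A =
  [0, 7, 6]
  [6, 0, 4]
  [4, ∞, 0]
Closure =
  [0, 7, 6]
  [6, 0, 4]
  [4, 11, 0]

This is the Floyd-Warshall all-pairs shortest-path computation. For each intermediate vertex k = 0, 1, …, 2, update dist[i][j] ← min(dist[i][j], dist[i][k] + dist[k][j]). The final matrix gives, for each (i, j), the minimum total weight of any directed path from i to j (possibly empty when i = j).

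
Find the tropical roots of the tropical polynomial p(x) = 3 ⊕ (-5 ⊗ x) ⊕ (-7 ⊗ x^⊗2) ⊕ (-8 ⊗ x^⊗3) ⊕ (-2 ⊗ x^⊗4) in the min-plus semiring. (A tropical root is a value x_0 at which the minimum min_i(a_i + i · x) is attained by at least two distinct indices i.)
Roots: {-6, 1, 2, 8}

Each tropical root is a break point of the lower envelope of the lines y = a_i + i · x (there are 5 lines, with slopes 0, 1, ..., 4). Only the lines that attain the minimum somewhere contribute to roots; other lines are dominated. Here the surviving (envelope) indices are i = 4, i = 3, i = 2, i = 1, i = 0.
Intersections between consecutive envelope lines give the roots: for adjacent envelope indices i < j the intersection is x = (a_i − a_j) / (j − i). Reading off the sorted break points: {-6, 1, 2, 8}.
Verification: at each break x_0, at least two indices attain the minimum of min_i(a_i + i · x_0).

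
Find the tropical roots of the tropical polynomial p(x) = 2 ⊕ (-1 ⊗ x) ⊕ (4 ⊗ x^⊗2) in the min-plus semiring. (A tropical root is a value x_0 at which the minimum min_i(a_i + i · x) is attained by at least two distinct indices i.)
Roots: {-5, 3}

Each tropical root is a break point of the lower envelope of the lines y = a_i + i · x (there are 3 lines, with slopes 0, 1, ..., 2). Only the lines that attain the minimum somewhere contribute to roots; other lines are dominated. Here the surviving (envelope) indices are i = 2, i = 1, i = 0.
Intersections between consecutive envelope lines give the roots: for adjacent envelope indices i < j the intersection is x = (a_i − a_j) / (j − i). Reading off the sorted break points: {-5, 3}.
Verification: at each break x_0, at least two indices attain the minimum of min_i(a_i + i · x_0).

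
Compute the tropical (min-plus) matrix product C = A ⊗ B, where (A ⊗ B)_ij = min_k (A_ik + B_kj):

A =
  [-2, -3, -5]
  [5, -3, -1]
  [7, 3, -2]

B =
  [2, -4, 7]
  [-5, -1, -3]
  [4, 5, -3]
A ⊗ B =
  [-8, -6, -8]
  [-8, -4, -6]
  [-2, 2, -5]

Apply the min-plus product entry-by-entry:
  C[0][0] = min over k of (A[0][0] + B[0][0] = -2 + 2 = 0, A[0][1] + B[1][0] = -3 + -5 = -8, A[0][2] + B[2][0] = -5 + 4 = -1) = -8 (attained at k = 1)
  C[0][1] = min over k of (A[0][0] + B[0][1] = -2 + -4 = -6, A[0][1] + B[1][1] = -3 + -1 = -4, A[0][2] + B[2][1] = -5 + 5 = 0) = -6 (attained at k = 0)
  C[0][2] = min over k of (A[0][0] + B[0][2] = -2 + 7 = 5, A[0][1] + B[1][2] = -3 + -3 = -6, A[0][2] + B[2][2] = -5 + -3 = -8) = -8 (attained at k = 2)
  C[1][0] = min over k of (A[1][0] + B[0][0] = 5 + 2 = 7, A[1][1] + B[1][0] = -3 + -5 = -8, A[1][2] + B[2][0] = -1 + 4 = 3) = -8 (attained at k = 1)
  C[1][1] = min over k of (A[1][0] + B[0][1] = 5 + -4 = 1, A[1][1] + B[1][1] = -3 + -1 = -4, A[1][2] + B[2][1] = -1 + 5 = 4) = -4 (attained at k = 1)
  C[1][2] = min over k of (A[1][0] + B[0][2] = 5 + 7 = 12, A[1][1] + B[1][2] = -3 + -3 = -6, A[1][2] + B[2][2] = -1 + -3 = -4) = -6 (attained at k = 1)
  C[2][0] = min over k of (A[2][0] + B[0][0] = 7 + 2 = 9, A[2][1] + B[1][0] = 3 + -5 = -2, A[2][2] + B[2][0] = -2 + 4 = 2) = -2 (attained at k = 1)
  C[2][1] = min over k of (A[2][0] + B[0][1] = 7 + -4 = 3, A[2][1] + B[1][1] = 3 + -1 = 2, A[2][2] + B[2][1] = -2 + 5 = 3) = 2 (attained at k = 1)
  C[2][2] = min over k of (A[2][0] + B[0][2] = 7 + 7 = 14, A[2][1] + B[1][2] = 3 + -3 = 0, A[2][2] + B[2][2] = -2 + -3 = -5) = -5 (attained at k = 2)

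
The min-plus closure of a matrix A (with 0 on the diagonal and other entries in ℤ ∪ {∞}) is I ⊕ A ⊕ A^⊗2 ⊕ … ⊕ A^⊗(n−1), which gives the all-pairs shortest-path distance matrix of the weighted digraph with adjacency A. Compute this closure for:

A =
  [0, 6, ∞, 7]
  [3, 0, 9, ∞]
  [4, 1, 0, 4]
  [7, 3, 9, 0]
Closure =
  [0, 6, 15, 7]
  [3, 0, 9, 10]
  [4, 1, 0, 4]
  [6, 3, 9, 0]

This is the Floyd-Warshall all-pairs shortest-path computation. For each intermediate vertex k = 0, 1, …, 3, update dist[i][j] ← min(dist[i][j], dist[i][k] + dist[k][j]). The final matrix gives, for each (i, j), the minimum total weight of any directed path from i to j (possibly empty when i = j).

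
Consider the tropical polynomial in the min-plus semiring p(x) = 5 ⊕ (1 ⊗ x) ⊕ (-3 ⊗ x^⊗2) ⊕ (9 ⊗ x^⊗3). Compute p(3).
p(3) = 3

A tropical monomial a ⊗ x^⊗i evaluates to a + i · x. Evaluating each term at x = 3:
  Term 0 contributes 5 + 0 · 3 = 5
  Term 1 contributes 1 + 1 · 3 = 4
  Term 2 contributes -3 + 2 · 3 = 3
  Term 3 contributes 9 + 3 · 3 = 18
p(3) = ⊕ of these = min[5, 4, 3, 18] = 3.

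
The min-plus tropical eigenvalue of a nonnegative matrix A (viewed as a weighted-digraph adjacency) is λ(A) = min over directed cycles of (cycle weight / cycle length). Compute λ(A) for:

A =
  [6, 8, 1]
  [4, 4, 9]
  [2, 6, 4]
λ(A) = 3/2

Enumerate directed cycles and compute their means (weight / length). Sample:
  cycle 0 → 0: weight = 6, length = 1, mean = 6/1 ≈ 6.000
  cycle 1 → 1: weight = 4, length = 1, mean = 4/1 ≈ 4.000
  cycle 2 → 2: weight = 4, length = 1, mean = 4/1 ≈ 4.000
  cycle 0 → 1 → 0: weight = 12, length = 2, mean = 12/2 ≈ 6.000
  cycle 0 → 2 → 0: weight = 3, length = 2, mean = 3/2 ≈ 1.500
  cycle 1 → 0 → 1: weight = 12, length = 2, mean = 12/2 ≈ 6.000
Minimum mean = 1.500, attained e.g. along the cycle 0 → 2 → 0 with weight 3 and length 2. So λ(A) = 3/2 = 3/2.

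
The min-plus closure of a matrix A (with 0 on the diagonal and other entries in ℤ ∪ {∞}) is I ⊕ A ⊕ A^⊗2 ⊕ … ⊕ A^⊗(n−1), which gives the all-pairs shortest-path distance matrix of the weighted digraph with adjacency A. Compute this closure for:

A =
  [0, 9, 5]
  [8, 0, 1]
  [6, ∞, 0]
Closure =
  [0, 9, 5]
  [7, 0, 1]
  [6, 15, 0]

This is the Floyd-Warshall all-pairs shortest-path computation. For each intermediate vertex k = 0, 1, …, 2, update dist[i][j] ← min(dist[i][j], dist[i][k] + dist[k][j]). The final matrix gives, for each (i, j), the minimum total weight of any directed path from i to j (possibly empty when i = j).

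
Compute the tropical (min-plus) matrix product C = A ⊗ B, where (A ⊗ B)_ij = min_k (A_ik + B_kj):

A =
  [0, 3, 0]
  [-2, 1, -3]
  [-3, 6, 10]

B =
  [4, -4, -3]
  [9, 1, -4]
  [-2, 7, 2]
A ⊗ B =
  [-2, -4, -3]
  [-5, -6, -5]
  [1, -7, -6]

Apply the min-plus product entry-by-entry:
  C[0][0] = min over k of (A[0][0] + B[0][0] = 0 + 4 = 4, A[0][1] + B[1][0] = 3 + 9 = 12, A[0][2] + B[2][0] = 0 + -2 = -2) = -2 (attained at k = 2)
  C[0][1] = min over k of (A[0][0] + B[0][1] = 0 + -4 = -4, A[0][1] + B[1][1] = 3 + 1 = 4, A[0][2] + B[2][1] = 0 + 7 = 7) = -4 (attained at k = 0)
  C[0][2] = min over k of (A[0][0] + B[0][2] = 0 + -3 = -3, A[0][1] + B[1][2] = 3 + -4 = -1, A[0][2] + B[2][2] = 0 + 2 = 2) = -3 (attained at k = 0)
  C[1][0] = min over k of (A[1][0] + B[0][0] = -2 + 4 = 2, A[1][1] + B[1][0] = 1 + 9 = 10, A[1][2] + B[2][0] = -3 + -2 = -5) = -5 (attained at k = 2)
  C[1][1] = min over k of (A[1][0] + B[0][1] = -2 + -4 = -6, A[1][1] + B[1][1] = 1 + 1 = 2, A[1][2] + B[2][1] = -3 + 7 = 4) = -6 (attained at k = 0)
  C[1][2] = min over k of (A[1][0] + B[0][2] = -2 + -3 = -5, A[1][1] + B[1][2] = 1 + -4 = -3, A[1][2] + B[2][2] = -3 + 2 = -1) = -5 (attained at k = 0)
  C[2][0] = min over k of (A[2][0] + B[0][0] = -3 + 4 = 1, A[2][1] + B[1][0] = 6 + 9 = 15, A[2][2] + B[2][0] = 10 + -2 = 8) = 1 (attained at k = 0)
  C[2][1] = min over k of (A[2][0] + B[0][1] = -3 + -4 = -7, A[2][1] + B[1][1] = 6 + 1 = 7, A[2][2] + B[2][1] = 10 + 7 = 17) = -7 (attained at k = 0)
  C[2][2] = min over k of (A[2][0] + B[0][2] = -3 + -3 = -6, A[2][1] + B[1][2] = 6 + -4 = 2, A[2][2] + B[2][2] = 10 + 2 = 12) = -6 (attained at k = 0)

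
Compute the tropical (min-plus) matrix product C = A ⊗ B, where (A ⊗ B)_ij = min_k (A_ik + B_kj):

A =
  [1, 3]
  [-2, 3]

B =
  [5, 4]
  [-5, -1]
A ⊗ B =
  [-2, 2]
  [-2, 2]

Apply the min-plus product entry-by-entry:
  C[0][0] = min over k of (A[0][0] + B[0][0] = 1 + 5 = 6, A[0][1] + B[1][0] = 3 + -5 = -2) = -2 (attained at k = 1)
  C[0][1] = min over k of (A[0][0] + B[0][1] = 1 + 4 = 5, A[0][1] + B[1][1] = 3 + -1 = 2) = 2 (attained at k = 1)
  C[1][0] = min over k of (A[1][0] + B[0][0] = -2 + 5 = 3, A[1][1] + B[1][0] = 3 + -5 = -2) = -2 (attained at k = 1)
  C[1][1] = min over k of (A[1][0] + B[0][1] = -2 + 4 = 2, A[1][1] + B[1][1] = 3 + -1 = 2) = 2 (attained at k = 0)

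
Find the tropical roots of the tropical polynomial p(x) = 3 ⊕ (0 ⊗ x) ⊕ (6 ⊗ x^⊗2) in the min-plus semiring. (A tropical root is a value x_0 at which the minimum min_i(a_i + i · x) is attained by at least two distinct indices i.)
Roots: {-6, 3}

Each tropical root is a break point of the lower envelope of the lines y = a_i + i · x (there are 3 lines, with slopes 0, 1, ..., 2). Only the lines that attain the minimum somewhere contribute to roots; other lines are dominated. Here the surviving (envelope) indices are i = 2, i = 1, i = 0.
Intersections between consecutive envelope lines give the roots: for adjacent envelope indices i < j the intersection is x = (a_i − a_j) / (j − i). Reading off the sorted break points: {-6, 3}.
Verification: at each break x_0, at least two indices attain the minimum of min_i(a_i + i · x_0).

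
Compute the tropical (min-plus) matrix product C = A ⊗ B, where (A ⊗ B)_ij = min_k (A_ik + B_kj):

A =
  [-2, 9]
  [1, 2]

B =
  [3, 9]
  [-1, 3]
A ⊗ B =
  [1, 7]
  [1, 5]

Apply the min-plus product entry-by-entry:
  C[0][0] = min over k of (A[0][0] + B[0][0] = -2 + 3 = 1, A[0][1] + B[1][0] = 9 + -1 = 8) = 1 (attained at k = 0)
  C[0][1] = min over k of (A[0][0] + B[0][1] = -2 + 9 = 7, A[0][1] + B[1][1] = 9 + 3 = 12) = 7 (attained at k = 0)
  C[1][0] = min over k of (A[1][0] + B[0][0] = 1 + 3 = 4, A[1][1] + B[1][0] = 2 + -1 = 1) = 1 (attained at k = 1)
  C[1][1] = min over k of (A[1][0] + B[0][1] = 1 + 9 = 10, A[1][1] + B[1][1] = 2 + 3 = 5) = 5 (attained at k = 1)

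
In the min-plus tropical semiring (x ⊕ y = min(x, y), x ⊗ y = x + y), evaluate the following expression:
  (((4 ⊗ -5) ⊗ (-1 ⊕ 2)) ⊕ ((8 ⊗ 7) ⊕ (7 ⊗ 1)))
(((4 ⊗ -5) ⊗ (-1 ⊕ 2)) ⊕ ((8 ⊗ 7) ⊕ (7 ⊗ 1))) = -2

Expand innermost to outermost. Recall ⊕ takes the minimum of its arguments and ⊗ takes their sum. Working out the expression (((4 ⊗ -5) ⊗ (-1 ⊕ 2)) ⊕ ((8 ⊗ 7) ⊕ (7 ⊗ 1))) gives -2.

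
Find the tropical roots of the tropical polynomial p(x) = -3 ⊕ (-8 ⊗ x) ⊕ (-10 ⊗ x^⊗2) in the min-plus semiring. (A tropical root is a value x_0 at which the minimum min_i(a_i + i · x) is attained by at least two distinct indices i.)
Roots: {2, 5}

Each tropical root is a break point of the lower envelope of the lines y = a_i + i · x (there are 3 lines, with slopes 0, 1, ..., 2). Only the lines that attain the minimum somewhere contribute to roots; other lines are dominated. Here the surviving (envelope) indices are i = 2, i = 1, i = 0.
Intersections between consecutive envelope lines give the roots: for adjacent envelope indices i < j the intersection is x = (a_i − a_j) / (j − i). Reading off the sorted break points: {2, 5}.
Verification: at each break x_0, at least two indices attain the minimum of min_i(a_i + i · x_0).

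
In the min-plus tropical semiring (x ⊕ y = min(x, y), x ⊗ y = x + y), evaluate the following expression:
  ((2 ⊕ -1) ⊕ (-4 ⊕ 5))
((2 ⊕ -1) ⊕ (-4 ⊕ 5)) = -4

Expand innermost to outermost. Recall ⊕ takes the minimum of its arguments and ⊗ takes their sum. Working out the expression ((2 ⊕ -1) ⊕ (-4 ⊕ 5)) gives -4.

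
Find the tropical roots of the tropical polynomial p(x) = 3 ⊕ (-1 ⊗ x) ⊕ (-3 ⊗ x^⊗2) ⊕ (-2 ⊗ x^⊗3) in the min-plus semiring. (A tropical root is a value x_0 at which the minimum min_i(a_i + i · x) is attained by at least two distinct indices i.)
Roots: {-1, 2, 4}

Each tropical root is a break point of the lower envelope of the lines y = a_i + i · x (there are 4 lines, with slopes 0, 1, ..., 3). Only the lines that attain the minimum somewhere contribute to roots; other lines are dominated. Here the surviving (envelope) indices are i = 3, i = 2, i = 1, i = 0.
Intersections between consecutive envelope lines give the roots: for adjacent envelope indices i < j the intersection is x = (a_i − a_j) / (j − i). Reading off the sorted break points: {-1, 2, 4}.
Verification: at each break x_0, at least two indices attain the minimum of min_i(a_i + i · x_0).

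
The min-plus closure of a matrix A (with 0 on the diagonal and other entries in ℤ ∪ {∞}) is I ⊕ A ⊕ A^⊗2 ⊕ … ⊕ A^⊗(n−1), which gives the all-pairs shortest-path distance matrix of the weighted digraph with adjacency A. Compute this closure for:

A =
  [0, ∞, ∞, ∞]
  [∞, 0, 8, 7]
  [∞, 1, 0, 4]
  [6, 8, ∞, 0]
Closure =
  [0, ∞, ∞, ∞]
  [13, 0, 8, 7]
  [10, 1, 0, 4]
  [6, 8, 16, 0]

This is the Floyd-Warshall all-pairs shortest-path computation. For each intermediate vertex k = 0, 1, …, 3, update dist[i][j] ← min(dist[i][j], dist[i][k] + dist[k][j]). The final matrix gives, for each (i, j), the minimum total weight of any directed path from i to j (possibly empty when i = j).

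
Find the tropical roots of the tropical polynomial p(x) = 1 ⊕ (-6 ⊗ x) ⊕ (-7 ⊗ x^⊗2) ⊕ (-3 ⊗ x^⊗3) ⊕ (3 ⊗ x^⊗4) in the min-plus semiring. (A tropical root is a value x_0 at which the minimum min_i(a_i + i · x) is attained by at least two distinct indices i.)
Roots: {-6, -4, 1, 7}

Each tropical root is a break point of the lower envelope of the lines y = a_i + i · x (there are 5 lines, with slopes 0, 1, ..., 4). Only the lines that attain the minimum somewhere contribute to roots; other lines are dominated. Here the surviving (envelope) indices are i = 4, i = 3, i = 2, i = 1, i = 0.
Intersections between consecutive envelope lines give the roots: for adjacent envelope indices i < j the intersection is x = (a_i − a_j) / (j − i). Reading off the sorted break points: {-6, -4, 1, 7}.
Verification: at each break x_0, at least two indices attain the minimum of min_i(a_i + i · x_0).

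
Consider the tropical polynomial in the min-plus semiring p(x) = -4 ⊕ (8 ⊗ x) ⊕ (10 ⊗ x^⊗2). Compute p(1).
p(1) = -4

A tropical monomial a ⊗ x^⊗i evaluates to a + i · x. Evaluating each term at x = 1:
  Term 0 contributes -4 + 0 · 1 = -4
  Term 1 contributes 8 + 1 · 1 = 9
  Term 2 contributes 10 + 2 · 1 = 12
p(1) = ⊕ of these = min[-4, 9, 12] = -4.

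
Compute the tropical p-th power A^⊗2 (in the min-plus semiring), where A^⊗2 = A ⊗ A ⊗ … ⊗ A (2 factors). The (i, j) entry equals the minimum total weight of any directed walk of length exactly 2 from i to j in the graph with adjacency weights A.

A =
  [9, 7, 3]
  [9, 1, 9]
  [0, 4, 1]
A^⊗2 =
  [3, 7, 4]
  [9, 2, 10]
  [1, 5, 2]

Each entry (A^⊗2)_ij equals the minimum over all length-2 walks i = v_0 → v_1 → … → v_2 = j of Σ_t A[v_t][v_{t+1}]. For example, for (i, j) = (0, 2) we minimise over 3 possible intermediate vertex sequences; the minimum is 4, attained along the walk 0 → 2 → 2.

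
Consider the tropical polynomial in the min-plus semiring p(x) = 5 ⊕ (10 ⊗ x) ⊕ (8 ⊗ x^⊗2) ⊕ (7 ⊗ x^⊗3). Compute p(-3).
p(-3) = -2

A tropical monomial a ⊗ x^⊗i evaluates to a + i · x. Evaluating each term at x = -3:
  Term 0 contributes 5 + 0 · -3 = 5
  Term 1 contributes 10 + 1 · -3 = 7
  Term 2 contributes 8 + 2 · -3 = 2
  Term 3 contributes 7 + 3 · -3 = -2
p(-3) = ⊕ of these = min[5, 7, 2, -2] = -2.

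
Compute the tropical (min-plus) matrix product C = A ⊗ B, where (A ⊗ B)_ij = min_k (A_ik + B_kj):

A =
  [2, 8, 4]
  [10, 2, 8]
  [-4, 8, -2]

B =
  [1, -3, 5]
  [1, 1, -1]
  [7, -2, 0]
A ⊗ B =
  [3, -1, 4]
  [3, 3, 1]
  [-3, -7, -2]

Apply the min-plus product entry-by-entry:
  C[0][0] = min over k of (A[0][0] + B[0][0] = 2 + 1 = 3, A[0][1] + B[1][0] = 8 + 1 = 9, A[0][2] + B[2][0] = 4 + 7 = 11) = 3 (attained at k = 0)
  C[0][1] = min over k of (A[0][0] + B[0][1] = 2 + -3 = -1, A[0][1] + B[1][1] = 8 + 1 = 9, A[0][2] + B[2][1] = 4 + -2 = 2) = -1 (attained at k = 0)
  C[0][2] = min over k of (A[0][0] + B[0][2] = 2 + 5 = 7, A[0][1] + B[1][2] = 8 + -1 = 7, A[0][2] + B[2][2] = 4 + 0 = 4) = 4 (attained at k = 2)
  C[1][0] = min over k of (A[1][0] + B[0][0] = 10 + 1 = 11, A[1][1] + B[1][0] = 2 + 1 = 3, A[1][2] + B[2][0] = 8 + 7 = 15) = 3 (attained at k = 1)
  C[1][1] = min over k of (A[1][0] + B[0][1] = 10 + -3 = 7, A[1][1] + B[1][1] = 2 + 1 = 3, A[1][2] + B[2][1] = 8 + -2 = 6) = 3 (attained at k = 1)
  C[1][2] = min over k of (A[1][0] + B[0][2] = 10 + 5 = 15, A[1][1] + B[1][2] = 2 + -1 = 1, A[1][2] + B[2][2] = 8 + 0 = 8) = 1 (attained at k = 1)
  C[2][0] = min over k of (A[2][0] + B[0][0] = -4 + 1 = -3, A[2][1] + B[1][0] = 8 + 1 = 9, A[2][2] + B[2][0] = -2 + 7 = 5) = -3 (attained at k = 0)
  C[2][1] = min over k of (A[2][0] + B[0][1] = -4 + -3 = -7, A[2][1] + B[1][1] = 8 + 1 = 9, A[2][2] + B[2][1] = -2 + -2 = -4) = -7 (attained at k = 0)
  C[2][2] = min over k of (A[2][0] + B[0][2] = -4 + 5 = 1, A[2][1] + B[1][2] = 8 + -1 = 7, A[2][2] + B[2][2] = -2 + 0 = -2) = -2 (attained at k = 2)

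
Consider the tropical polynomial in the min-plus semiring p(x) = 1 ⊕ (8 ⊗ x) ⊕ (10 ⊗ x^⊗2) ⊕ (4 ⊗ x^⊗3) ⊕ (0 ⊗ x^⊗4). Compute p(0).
p(0) = 0

A tropical monomial a ⊗ x^⊗i evaluates to a + i · x. Evaluating each term at x = 0:
  Term 0 contributes 1 + 0 · 0 = 1
  Term 1 contributes 8 + 1 · 0 = 8
  Term 2 contributes 10 + 2 · 0 = 10
  Term 3 contributes 4 + 3 · 0 = 4
  Term 4 contributes 0 + 4 · 0 = 0
p(0) = ⊕ of these = min[1, 8, 10, 4, 0] = 0.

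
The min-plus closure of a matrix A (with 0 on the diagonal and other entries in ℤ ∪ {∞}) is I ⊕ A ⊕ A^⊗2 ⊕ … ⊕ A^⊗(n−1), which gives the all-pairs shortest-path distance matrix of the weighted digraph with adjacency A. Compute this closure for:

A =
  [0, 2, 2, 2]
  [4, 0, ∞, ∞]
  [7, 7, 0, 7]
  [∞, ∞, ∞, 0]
Closure =
  [0, 2, 2, 2]
  [4, 0, 6, 6]
  [7, 7, 0, 7]
  [∞, ∞, ∞, 0]

This is the Floyd-Warshall all-pairs shortest-path computation. For each intermediate vertex k = 0, 1, …, 3, update dist[i][j] ← min(dist[i][j], dist[i][k] + dist[k][j]). The final matrix gives, for each (i, j), the minimum total weight of any directed path from i to j (possibly empty when i = j).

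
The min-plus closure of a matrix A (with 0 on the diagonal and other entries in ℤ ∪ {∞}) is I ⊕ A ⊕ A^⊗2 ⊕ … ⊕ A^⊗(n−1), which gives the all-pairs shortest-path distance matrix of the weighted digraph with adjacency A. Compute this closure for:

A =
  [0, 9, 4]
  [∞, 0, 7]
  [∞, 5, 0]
Closure =
  [0, 9, 4]
  [∞, 0, 7]
  [∞, 5, 0]

This is the Floyd-Warshall all-pairs shortest-path computation. For each intermediate vertex k = 0, 1, …, 2, update dist[i][j] ← min(dist[i][j], dist[i][k] + dist[k][j]). The final matrix gives, for each (i, j), the minimum total weight of any directed path from i to j (possibly empty when i = j).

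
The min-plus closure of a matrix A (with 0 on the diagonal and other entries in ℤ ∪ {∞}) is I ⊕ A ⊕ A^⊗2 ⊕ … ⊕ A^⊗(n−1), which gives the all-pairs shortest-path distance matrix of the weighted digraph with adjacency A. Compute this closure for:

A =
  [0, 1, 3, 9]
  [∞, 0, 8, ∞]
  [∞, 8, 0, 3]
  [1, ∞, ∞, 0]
Closure =
  [0, 1, 3, 6]
  [12, 0, 8, 11]
  [4, 5, 0, 3]
  [1, 2, 4, 0]

This is the Floyd-Warshall all-pairs shortest-path computation. For each intermediate vertex k = 0, 1, …, 3, update dist[i][j] ← min(dist[i][j], dist[i][k] + dist[k][j]). The final matrix gives, for each (i, j), the minimum total weight of any directed path from i to j (possibly empty when i = j).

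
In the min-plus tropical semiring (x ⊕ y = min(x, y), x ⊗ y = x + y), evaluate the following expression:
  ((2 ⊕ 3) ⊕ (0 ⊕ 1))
((2 ⊕ 3) ⊕ (0 ⊕ 1)) = 0

Expand innermost to outermost. Recall ⊕ takes the minimum of its arguments and ⊗ takes their sum. Working out the expression ((2 ⊕ 3) ⊕ (0 ⊕ 1)) gives 0.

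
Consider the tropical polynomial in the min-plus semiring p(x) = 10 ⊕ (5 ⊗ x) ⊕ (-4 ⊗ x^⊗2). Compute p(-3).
p(-3) = -10

A tropical monomial a ⊗ x^⊗i evaluates to a + i · x. Evaluating each term at x = -3:
  Term 0 contributes 10 + 0 · -3 = 10
  Term 1 contributes 5 + 1 · -3 = 2
  Term 2 contributes -4 + 2 · -3 = -10
p(-3) = ⊕ of these = min[10, 2, -10] = -10.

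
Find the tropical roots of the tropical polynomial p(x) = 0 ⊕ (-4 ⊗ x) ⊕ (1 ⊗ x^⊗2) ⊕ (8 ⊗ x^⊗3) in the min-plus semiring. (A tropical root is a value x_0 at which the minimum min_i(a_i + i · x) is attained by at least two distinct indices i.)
Roots: {-7, -5, 4}

Each tropical root is a break point of the lower envelope of the lines y = a_i + i · x (there are 4 lines, with slopes 0, 1, ..., 3). Only the lines that attain the minimum somewhere contribute to roots; other lines are dominated. Here the surviving (envelope) indices are i = 3, i = 2, i = 1, i = 0.
Intersections between consecutive envelope lines give the roots: for adjacent envelope indices i < j the intersection is x = (a_i − a_j) / (j − i). Reading off the sorted break points: {-7, -5, 4}.
Verification: at each break x_0, at least two indices attain the minimum of min_i(a_i + i · x_0).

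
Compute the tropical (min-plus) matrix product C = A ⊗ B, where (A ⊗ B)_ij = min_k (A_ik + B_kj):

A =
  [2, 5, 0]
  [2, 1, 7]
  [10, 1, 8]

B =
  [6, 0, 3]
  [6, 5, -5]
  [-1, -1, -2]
A ⊗ B =
  [-1, -1, -2]
  [6, 2, -4]
  [7, 6, -4]

Apply the min-plus product entry-by-entry:
  C[0][0] = min over k of (A[0][0] + B[0][0] = 2 + 6 = 8, A[0][1] + B[1][0] = 5 + 6 = 11, A[0][2] + B[2][0] = 0 + -1 = -1) = -1 (attained at k = 2)
  C[0][1] = min over k of (A[0][0] + B[0][1] = 2 + 0 = 2, A[0][1] + B[1][1] = 5 + 5 = 10, A[0][2] + B[2][1] = 0 + -1 = -1) = -1 (attained at k = 2)
  C[0][2] = min over k of (A[0][0] + B[0][2] = 2 + 3 = 5, A[0][1] + B[1][2] = 5 + -5 = 0, A[0][2] + B[2][2] = 0 + -2 = -2) = -2 (attained at k = 2)
  C[1][0] = min over k of (A[1][0] + B[0][0] = 2 + 6 = 8, A[1][1] + B[1][0] = 1 + 6 = 7, A[1][2] + B[2][0] = 7 + -1 = 6) = 6 (attained at k = 2)
  C[1][1] = min over k of (A[1][0] + B[0][1] = 2 + 0 = 2, A[1][1] + B[1][1] = 1 + 5 = 6, A[1][2] + B[2][1] = 7 + -1 = 6) = 2 (attained at k = 0)
  C[1][2] = min over k of (A[1][0] + B[0][2] = 2 + 3 = 5, A[1][1] + B[1][2] = 1 + -5 = -4, A[1][2] + B[2][2] = 7 + -2 = 5) = -4 (attained at k = 1)
  C[2][0] = min over k of (A[2][0] + B[0][0] = 10 + 6 = 16, A[2][1] + B[1][0] = 1 + 6 = 7, A[2][2] + B[2][0] = 8 + -1 = 7) = 7 (attained at k = 1)
  C[2][1] = min over k of (A[2][0] + B[0][1] = 10 + 0 = 10, A[2][1] + B[1][1] = 1 + 5 = 6, A[2][2] + B[2][1] = 8 + -1 = 7) = 6 (attained at k = 1)
  C[2][2] = min over k of (A[2][0] + B[0][2] = 10 + 3 = 13, A[2][1] + B[1][2] = 1 + -5 = -4, A[2][2] + B[2][2] = 8 + -2 = 6) = -4 (attained at k = 1)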